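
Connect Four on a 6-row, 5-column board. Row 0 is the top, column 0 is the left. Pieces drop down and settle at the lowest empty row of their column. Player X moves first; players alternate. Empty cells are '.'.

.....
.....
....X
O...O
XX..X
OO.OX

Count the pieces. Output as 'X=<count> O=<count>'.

X=5 O=5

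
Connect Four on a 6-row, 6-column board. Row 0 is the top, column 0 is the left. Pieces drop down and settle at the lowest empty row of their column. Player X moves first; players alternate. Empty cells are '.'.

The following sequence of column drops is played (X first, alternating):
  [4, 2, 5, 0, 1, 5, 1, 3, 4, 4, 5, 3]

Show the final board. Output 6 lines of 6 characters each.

Answer: ......
......
......
....OX
.X.OXO
OXOOXX

Derivation:
Move 1: X drops in col 4, lands at row 5
Move 2: O drops in col 2, lands at row 5
Move 3: X drops in col 5, lands at row 5
Move 4: O drops in col 0, lands at row 5
Move 5: X drops in col 1, lands at row 5
Move 6: O drops in col 5, lands at row 4
Move 7: X drops in col 1, lands at row 4
Move 8: O drops in col 3, lands at row 5
Move 9: X drops in col 4, lands at row 4
Move 10: O drops in col 4, lands at row 3
Move 11: X drops in col 5, lands at row 3
Move 12: O drops in col 3, lands at row 4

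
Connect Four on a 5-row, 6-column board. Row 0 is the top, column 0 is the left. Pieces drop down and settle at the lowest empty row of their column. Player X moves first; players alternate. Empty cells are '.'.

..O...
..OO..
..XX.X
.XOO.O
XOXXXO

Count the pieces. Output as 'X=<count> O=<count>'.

X=8 O=8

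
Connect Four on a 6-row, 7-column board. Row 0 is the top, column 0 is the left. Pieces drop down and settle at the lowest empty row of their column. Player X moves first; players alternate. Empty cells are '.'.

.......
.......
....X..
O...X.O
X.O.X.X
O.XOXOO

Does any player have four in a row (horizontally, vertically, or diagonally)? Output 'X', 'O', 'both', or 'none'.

X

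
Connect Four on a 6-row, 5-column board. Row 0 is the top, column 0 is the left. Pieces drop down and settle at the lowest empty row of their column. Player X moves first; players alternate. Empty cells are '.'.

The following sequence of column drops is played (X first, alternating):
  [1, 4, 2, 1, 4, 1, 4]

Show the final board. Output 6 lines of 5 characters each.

Move 1: X drops in col 1, lands at row 5
Move 2: O drops in col 4, lands at row 5
Move 3: X drops in col 2, lands at row 5
Move 4: O drops in col 1, lands at row 4
Move 5: X drops in col 4, lands at row 4
Move 6: O drops in col 1, lands at row 3
Move 7: X drops in col 4, lands at row 3

Answer: .....
.....
.....
.O..X
.O..X
.XX.O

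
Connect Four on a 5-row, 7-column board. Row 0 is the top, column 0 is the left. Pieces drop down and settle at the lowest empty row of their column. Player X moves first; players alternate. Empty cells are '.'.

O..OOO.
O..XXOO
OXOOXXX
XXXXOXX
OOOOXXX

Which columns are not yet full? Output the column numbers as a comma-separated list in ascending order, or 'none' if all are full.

Answer: 1,2,6

Derivation:
col 0: top cell = 'O' → FULL
col 1: top cell = '.' → open
col 2: top cell = '.' → open
col 3: top cell = 'O' → FULL
col 4: top cell = 'O' → FULL
col 5: top cell = 'O' → FULL
col 6: top cell = '.' → open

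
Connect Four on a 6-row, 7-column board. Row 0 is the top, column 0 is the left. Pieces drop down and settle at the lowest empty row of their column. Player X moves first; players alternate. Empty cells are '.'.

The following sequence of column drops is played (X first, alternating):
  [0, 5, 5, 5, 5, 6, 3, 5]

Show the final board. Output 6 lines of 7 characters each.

Answer: .......
.....O.
.....X.
.....O.
.....X.
X..X.OO

Derivation:
Move 1: X drops in col 0, lands at row 5
Move 2: O drops in col 5, lands at row 5
Move 3: X drops in col 5, lands at row 4
Move 4: O drops in col 5, lands at row 3
Move 5: X drops in col 5, lands at row 2
Move 6: O drops in col 6, lands at row 5
Move 7: X drops in col 3, lands at row 5
Move 8: O drops in col 5, lands at row 1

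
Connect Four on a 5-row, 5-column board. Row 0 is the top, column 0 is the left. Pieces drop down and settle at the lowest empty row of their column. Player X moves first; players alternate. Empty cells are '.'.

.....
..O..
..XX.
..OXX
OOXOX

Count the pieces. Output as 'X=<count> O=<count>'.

X=6 O=5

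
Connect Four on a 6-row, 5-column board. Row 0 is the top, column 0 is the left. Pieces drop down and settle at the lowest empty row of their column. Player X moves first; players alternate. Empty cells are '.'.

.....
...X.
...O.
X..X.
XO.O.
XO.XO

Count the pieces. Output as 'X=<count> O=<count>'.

X=6 O=5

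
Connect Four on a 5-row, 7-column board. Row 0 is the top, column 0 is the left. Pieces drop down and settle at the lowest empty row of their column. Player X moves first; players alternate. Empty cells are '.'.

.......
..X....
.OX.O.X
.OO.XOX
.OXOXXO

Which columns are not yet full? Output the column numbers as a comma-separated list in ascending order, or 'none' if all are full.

col 0: top cell = '.' → open
col 1: top cell = '.' → open
col 2: top cell = '.' → open
col 3: top cell = '.' → open
col 4: top cell = '.' → open
col 5: top cell = '.' → open
col 6: top cell = '.' → open

Answer: 0,1,2,3,4,5,6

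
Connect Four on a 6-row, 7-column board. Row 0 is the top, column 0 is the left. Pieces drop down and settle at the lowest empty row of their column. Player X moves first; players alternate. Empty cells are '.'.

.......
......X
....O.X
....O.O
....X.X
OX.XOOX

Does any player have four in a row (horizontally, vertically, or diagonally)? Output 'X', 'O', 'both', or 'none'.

none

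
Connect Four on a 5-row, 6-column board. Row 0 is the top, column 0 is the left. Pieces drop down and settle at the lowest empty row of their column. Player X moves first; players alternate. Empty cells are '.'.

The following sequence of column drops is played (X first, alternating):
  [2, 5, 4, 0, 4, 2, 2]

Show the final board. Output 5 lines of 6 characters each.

Answer: ......
......
..X...
..O.X.
O.X.XO

Derivation:
Move 1: X drops in col 2, lands at row 4
Move 2: O drops in col 5, lands at row 4
Move 3: X drops in col 4, lands at row 4
Move 4: O drops in col 0, lands at row 4
Move 5: X drops in col 4, lands at row 3
Move 6: O drops in col 2, lands at row 3
Move 7: X drops in col 2, lands at row 2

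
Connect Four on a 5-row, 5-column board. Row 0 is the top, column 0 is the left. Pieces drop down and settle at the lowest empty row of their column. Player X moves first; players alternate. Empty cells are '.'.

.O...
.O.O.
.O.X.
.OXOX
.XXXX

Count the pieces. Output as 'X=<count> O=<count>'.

X=7 O=6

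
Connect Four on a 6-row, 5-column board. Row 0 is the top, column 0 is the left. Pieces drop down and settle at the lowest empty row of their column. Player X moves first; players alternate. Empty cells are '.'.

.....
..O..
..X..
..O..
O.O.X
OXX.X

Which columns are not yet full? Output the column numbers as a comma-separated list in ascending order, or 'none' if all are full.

col 0: top cell = '.' → open
col 1: top cell = '.' → open
col 2: top cell = '.' → open
col 3: top cell = '.' → open
col 4: top cell = '.' → open

Answer: 0,1,2,3,4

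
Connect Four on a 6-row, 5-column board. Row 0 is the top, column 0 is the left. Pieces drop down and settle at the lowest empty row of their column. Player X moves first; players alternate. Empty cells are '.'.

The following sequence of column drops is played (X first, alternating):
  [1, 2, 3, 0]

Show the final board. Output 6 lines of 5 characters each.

Answer: .....
.....
.....
.....
.....
OXOX.

Derivation:
Move 1: X drops in col 1, lands at row 5
Move 2: O drops in col 2, lands at row 5
Move 3: X drops in col 3, lands at row 5
Move 4: O drops in col 0, lands at row 5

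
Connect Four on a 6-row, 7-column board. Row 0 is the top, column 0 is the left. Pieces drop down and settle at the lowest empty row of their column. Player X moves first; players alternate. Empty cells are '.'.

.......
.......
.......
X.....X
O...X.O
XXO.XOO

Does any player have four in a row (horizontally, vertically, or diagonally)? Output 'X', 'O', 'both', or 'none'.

none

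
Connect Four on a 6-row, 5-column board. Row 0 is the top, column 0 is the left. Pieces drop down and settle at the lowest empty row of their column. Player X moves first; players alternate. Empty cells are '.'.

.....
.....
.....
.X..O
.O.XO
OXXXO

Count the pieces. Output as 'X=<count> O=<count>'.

X=5 O=5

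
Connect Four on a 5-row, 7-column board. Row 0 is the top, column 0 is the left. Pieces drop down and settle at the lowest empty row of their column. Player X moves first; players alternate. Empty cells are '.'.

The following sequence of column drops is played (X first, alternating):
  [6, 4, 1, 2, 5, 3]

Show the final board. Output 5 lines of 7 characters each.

Move 1: X drops in col 6, lands at row 4
Move 2: O drops in col 4, lands at row 4
Move 3: X drops in col 1, lands at row 4
Move 4: O drops in col 2, lands at row 4
Move 5: X drops in col 5, lands at row 4
Move 6: O drops in col 3, lands at row 4

Answer: .......
.......
.......
.......
.XOOOXX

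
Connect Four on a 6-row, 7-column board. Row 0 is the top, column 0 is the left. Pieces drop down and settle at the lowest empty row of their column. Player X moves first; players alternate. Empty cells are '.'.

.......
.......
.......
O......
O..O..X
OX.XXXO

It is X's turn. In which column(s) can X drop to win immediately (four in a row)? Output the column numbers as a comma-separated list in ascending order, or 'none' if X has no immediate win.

Answer: 2

Derivation:
col 0: drop X → no win
col 1: drop X → no win
col 2: drop X → WIN!
col 3: drop X → no win
col 4: drop X → no win
col 5: drop X → no win
col 6: drop X → no win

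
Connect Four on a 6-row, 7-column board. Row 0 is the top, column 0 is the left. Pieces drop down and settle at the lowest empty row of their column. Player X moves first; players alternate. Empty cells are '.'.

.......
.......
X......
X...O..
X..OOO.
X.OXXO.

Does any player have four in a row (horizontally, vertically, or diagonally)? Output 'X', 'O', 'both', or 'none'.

X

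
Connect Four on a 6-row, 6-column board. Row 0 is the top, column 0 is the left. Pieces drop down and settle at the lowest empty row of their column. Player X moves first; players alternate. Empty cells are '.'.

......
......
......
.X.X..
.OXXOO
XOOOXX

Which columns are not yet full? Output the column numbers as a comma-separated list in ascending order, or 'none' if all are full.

col 0: top cell = '.' → open
col 1: top cell = '.' → open
col 2: top cell = '.' → open
col 3: top cell = '.' → open
col 4: top cell = '.' → open
col 5: top cell = '.' → open

Answer: 0,1,2,3,4,5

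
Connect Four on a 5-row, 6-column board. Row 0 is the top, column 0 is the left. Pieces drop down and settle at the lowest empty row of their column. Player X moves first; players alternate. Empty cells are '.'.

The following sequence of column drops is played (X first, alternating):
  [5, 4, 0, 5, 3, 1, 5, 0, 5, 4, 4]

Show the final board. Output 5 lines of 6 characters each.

Answer: ......
.....X
....XX
O...OO
XO.XOX

Derivation:
Move 1: X drops in col 5, lands at row 4
Move 2: O drops in col 4, lands at row 4
Move 3: X drops in col 0, lands at row 4
Move 4: O drops in col 5, lands at row 3
Move 5: X drops in col 3, lands at row 4
Move 6: O drops in col 1, lands at row 4
Move 7: X drops in col 5, lands at row 2
Move 8: O drops in col 0, lands at row 3
Move 9: X drops in col 5, lands at row 1
Move 10: O drops in col 4, lands at row 3
Move 11: X drops in col 4, lands at row 2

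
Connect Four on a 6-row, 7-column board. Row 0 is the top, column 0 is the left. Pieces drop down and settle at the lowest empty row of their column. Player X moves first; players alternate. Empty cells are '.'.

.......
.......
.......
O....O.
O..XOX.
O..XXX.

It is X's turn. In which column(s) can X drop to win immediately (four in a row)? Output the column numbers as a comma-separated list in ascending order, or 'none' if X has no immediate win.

col 0: drop X → no win
col 1: drop X → no win
col 2: drop X → WIN!
col 3: drop X → no win
col 4: drop X → no win
col 5: drop X → no win
col 6: drop X → WIN!

Answer: 2,6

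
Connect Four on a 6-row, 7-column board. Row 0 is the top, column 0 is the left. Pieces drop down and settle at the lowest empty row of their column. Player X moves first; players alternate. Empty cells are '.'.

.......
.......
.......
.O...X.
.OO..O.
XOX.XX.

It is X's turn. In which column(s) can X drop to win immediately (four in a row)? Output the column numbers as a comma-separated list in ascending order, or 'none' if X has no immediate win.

col 0: drop X → no win
col 1: drop X → no win
col 2: drop X → no win
col 3: drop X → WIN!
col 4: drop X → no win
col 5: drop X → no win
col 6: drop X → no win

Answer: 3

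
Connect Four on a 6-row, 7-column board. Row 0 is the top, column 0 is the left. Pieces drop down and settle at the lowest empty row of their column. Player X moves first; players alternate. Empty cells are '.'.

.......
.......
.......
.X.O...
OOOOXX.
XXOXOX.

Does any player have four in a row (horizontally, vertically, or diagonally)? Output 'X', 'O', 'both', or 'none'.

O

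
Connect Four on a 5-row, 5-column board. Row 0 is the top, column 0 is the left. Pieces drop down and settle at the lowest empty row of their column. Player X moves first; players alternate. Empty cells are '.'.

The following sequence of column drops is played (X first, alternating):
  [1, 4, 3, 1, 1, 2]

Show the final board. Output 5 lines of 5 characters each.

Answer: .....
.....
.X...
.O...
.XOXO

Derivation:
Move 1: X drops in col 1, lands at row 4
Move 2: O drops in col 4, lands at row 4
Move 3: X drops in col 3, lands at row 4
Move 4: O drops in col 1, lands at row 3
Move 5: X drops in col 1, lands at row 2
Move 6: O drops in col 2, lands at row 4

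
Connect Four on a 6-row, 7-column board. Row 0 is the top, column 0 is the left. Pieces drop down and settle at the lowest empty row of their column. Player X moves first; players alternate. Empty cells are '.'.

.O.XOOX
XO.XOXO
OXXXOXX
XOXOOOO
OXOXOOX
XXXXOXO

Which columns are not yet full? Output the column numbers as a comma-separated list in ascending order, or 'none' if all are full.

col 0: top cell = '.' → open
col 1: top cell = 'O' → FULL
col 2: top cell = '.' → open
col 3: top cell = 'X' → FULL
col 4: top cell = 'O' → FULL
col 5: top cell = 'O' → FULL
col 6: top cell = 'X' → FULL

Answer: 0,2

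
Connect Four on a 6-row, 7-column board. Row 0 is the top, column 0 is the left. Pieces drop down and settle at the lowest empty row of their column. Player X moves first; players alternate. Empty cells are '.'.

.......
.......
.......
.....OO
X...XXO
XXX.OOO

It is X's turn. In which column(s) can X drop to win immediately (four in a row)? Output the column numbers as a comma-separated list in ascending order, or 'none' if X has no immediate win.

col 0: drop X → no win
col 1: drop X → no win
col 2: drop X → no win
col 3: drop X → WIN!
col 4: drop X → no win
col 5: drop X → no win
col 6: drop X → no win

Answer: 3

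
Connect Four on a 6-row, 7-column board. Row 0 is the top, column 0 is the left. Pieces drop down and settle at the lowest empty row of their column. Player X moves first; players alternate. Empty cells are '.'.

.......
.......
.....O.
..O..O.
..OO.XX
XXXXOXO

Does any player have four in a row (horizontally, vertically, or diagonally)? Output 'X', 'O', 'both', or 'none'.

X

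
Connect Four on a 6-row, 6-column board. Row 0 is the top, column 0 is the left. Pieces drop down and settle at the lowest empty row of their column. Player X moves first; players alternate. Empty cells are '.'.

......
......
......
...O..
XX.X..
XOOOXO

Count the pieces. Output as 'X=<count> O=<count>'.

X=5 O=5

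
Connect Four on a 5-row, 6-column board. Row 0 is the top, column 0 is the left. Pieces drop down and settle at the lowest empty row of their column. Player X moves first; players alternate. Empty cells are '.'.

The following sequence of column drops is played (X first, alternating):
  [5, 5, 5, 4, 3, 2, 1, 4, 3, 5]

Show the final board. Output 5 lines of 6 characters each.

Answer: ......
.....O
.....X
...XOO
.XOXOX

Derivation:
Move 1: X drops in col 5, lands at row 4
Move 2: O drops in col 5, lands at row 3
Move 3: X drops in col 5, lands at row 2
Move 4: O drops in col 4, lands at row 4
Move 5: X drops in col 3, lands at row 4
Move 6: O drops in col 2, lands at row 4
Move 7: X drops in col 1, lands at row 4
Move 8: O drops in col 4, lands at row 3
Move 9: X drops in col 3, lands at row 3
Move 10: O drops in col 5, lands at row 1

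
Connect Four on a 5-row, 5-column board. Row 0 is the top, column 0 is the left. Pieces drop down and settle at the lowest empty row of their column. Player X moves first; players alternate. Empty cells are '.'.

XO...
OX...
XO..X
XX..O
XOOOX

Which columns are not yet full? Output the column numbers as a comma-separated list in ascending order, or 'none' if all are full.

Answer: 2,3,4

Derivation:
col 0: top cell = 'X' → FULL
col 1: top cell = 'O' → FULL
col 2: top cell = '.' → open
col 3: top cell = '.' → open
col 4: top cell = '.' → open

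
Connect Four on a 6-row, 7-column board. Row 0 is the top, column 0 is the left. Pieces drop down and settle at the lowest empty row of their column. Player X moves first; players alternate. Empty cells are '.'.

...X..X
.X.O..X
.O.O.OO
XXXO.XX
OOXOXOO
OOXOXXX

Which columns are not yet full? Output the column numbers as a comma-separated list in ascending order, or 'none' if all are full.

col 0: top cell = '.' → open
col 1: top cell = '.' → open
col 2: top cell = '.' → open
col 3: top cell = 'X' → FULL
col 4: top cell = '.' → open
col 5: top cell = '.' → open
col 6: top cell = 'X' → FULL

Answer: 0,1,2,4,5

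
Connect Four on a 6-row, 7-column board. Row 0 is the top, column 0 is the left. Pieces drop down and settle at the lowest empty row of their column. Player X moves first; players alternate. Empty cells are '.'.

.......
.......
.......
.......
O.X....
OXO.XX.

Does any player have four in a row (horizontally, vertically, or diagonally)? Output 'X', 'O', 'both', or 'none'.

none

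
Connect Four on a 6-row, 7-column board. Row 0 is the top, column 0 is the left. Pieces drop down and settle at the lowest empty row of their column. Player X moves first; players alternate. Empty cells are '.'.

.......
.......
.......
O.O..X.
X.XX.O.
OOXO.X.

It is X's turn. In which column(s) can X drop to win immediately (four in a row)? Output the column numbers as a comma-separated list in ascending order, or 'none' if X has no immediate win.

Answer: 1

Derivation:
col 0: drop X → no win
col 1: drop X → WIN!
col 2: drop X → no win
col 3: drop X → no win
col 4: drop X → no win
col 5: drop X → no win
col 6: drop X → no win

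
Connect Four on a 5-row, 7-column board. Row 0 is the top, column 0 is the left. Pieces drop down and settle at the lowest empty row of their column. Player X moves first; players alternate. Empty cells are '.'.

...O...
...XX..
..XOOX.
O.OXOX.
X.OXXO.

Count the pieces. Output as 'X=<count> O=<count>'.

X=9 O=8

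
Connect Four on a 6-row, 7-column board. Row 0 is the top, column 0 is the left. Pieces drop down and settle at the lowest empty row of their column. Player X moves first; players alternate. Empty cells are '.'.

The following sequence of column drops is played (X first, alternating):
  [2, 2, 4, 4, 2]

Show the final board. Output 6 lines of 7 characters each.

Move 1: X drops in col 2, lands at row 5
Move 2: O drops in col 2, lands at row 4
Move 3: X drops in col 4, lands at row 5
Move 4: O drops in col 4, lands at row 4
Move 5: X drops in col 2, lands at row 3

Answer: .......
.......
.......
..X....
..O.O..
..X.X..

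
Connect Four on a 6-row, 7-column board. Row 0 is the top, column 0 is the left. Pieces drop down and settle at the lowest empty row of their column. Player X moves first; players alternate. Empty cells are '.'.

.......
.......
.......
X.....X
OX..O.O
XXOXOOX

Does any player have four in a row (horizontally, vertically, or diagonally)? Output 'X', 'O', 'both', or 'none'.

none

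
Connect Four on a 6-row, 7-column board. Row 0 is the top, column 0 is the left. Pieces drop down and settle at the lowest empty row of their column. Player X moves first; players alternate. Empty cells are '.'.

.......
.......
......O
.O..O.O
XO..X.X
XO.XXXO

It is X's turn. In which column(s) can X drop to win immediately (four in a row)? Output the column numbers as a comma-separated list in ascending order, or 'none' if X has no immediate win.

col 0: drop X → no win
col 1: drop X → no win
col 2: drop X → WIN!
col 3: drop X → no win
col 4: drop X → no win
col 5: drop X → no win
col 6: drop X → no win

Answer: 2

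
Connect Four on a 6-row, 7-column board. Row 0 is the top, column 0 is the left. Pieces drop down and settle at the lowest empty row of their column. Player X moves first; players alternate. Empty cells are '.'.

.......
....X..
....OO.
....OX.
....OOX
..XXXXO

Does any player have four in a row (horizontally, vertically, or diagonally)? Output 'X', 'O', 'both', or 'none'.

X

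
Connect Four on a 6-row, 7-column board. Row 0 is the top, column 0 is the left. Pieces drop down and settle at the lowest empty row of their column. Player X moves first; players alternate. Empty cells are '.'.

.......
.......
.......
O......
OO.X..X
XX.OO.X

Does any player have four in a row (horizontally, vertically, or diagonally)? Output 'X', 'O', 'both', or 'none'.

none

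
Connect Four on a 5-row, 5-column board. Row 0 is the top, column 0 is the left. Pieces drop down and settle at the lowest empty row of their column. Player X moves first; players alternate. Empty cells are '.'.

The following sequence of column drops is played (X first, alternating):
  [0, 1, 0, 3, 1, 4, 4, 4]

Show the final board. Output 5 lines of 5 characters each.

Move 1: X drops in col 0, lands at row 4
Move 2: O drops in col 1, lands at row 4
Move 3: X drops in col 0, lands at row 3
Move 4: O drops in col 3, lands at row 4
Move 5: X drops in col 1, lands at row 3
Move 6: O drops in col 4, lands at row 4
Move 7: X drops in col 4, lands at row 3
Move 8: O drops in col 4, lands at row 2

Answer: .....
.....
....O
XX..X
XO.OO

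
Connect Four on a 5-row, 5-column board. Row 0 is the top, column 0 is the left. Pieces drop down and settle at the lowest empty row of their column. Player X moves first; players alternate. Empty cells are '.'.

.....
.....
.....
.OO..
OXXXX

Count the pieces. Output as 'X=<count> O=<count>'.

X=4 O=3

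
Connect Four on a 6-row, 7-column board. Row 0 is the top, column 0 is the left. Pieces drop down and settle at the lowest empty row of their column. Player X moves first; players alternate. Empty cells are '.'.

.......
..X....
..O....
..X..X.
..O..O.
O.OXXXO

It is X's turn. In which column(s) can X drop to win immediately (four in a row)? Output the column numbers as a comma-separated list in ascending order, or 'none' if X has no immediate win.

Answer: none

Derivation:
col 0: drop X → no win
col 1: drop X → no win
col 2: drop X → no win
col 3: drop X → no win
col 4: drop X → no win
col 5: drop X → no win
col 6: drop X → no win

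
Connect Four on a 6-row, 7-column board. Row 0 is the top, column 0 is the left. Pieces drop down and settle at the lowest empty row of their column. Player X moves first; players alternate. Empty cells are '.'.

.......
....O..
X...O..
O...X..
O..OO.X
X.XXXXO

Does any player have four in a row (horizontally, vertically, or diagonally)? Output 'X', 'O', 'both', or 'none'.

X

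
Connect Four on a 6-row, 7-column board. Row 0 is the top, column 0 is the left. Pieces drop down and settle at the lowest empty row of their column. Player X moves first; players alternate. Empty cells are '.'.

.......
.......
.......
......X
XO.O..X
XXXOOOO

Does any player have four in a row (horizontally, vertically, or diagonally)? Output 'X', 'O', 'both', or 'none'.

O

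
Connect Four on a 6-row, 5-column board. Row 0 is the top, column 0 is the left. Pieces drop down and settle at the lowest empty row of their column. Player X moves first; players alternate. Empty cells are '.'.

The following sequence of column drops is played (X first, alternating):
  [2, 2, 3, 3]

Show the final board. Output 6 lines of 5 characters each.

Move 1: X drops in col 2, lands at row 5
Move 2: O drops in col 2, lands at row 4
Move 3: X drops in col 3, lands at row 5
Move 4: O drops in col 3, lands at row 4

Answer: .....
.....
.....
.....
..OO.
..XX.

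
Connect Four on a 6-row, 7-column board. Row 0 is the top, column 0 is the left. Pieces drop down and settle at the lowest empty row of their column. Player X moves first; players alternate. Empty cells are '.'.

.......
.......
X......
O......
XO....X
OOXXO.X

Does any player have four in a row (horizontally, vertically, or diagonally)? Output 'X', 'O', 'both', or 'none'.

none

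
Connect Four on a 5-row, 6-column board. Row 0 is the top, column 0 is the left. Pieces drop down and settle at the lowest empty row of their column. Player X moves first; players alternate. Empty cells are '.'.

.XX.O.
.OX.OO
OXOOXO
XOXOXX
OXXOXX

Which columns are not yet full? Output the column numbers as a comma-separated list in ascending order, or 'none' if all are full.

Answer: 0,3,5

Derivation:
col 0: top cell = '.' → open
col 1: top cell = 'X' → FULL
col 2: top cell = 'X' → FULL
col 3: top cell = '.' → open
col 4: top cell = 'O' → FULL
col 5: top cell = '.' → open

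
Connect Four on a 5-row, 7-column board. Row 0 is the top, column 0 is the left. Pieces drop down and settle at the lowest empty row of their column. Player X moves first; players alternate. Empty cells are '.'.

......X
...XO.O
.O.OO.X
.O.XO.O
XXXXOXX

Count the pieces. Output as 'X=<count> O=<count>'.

X=10 O=9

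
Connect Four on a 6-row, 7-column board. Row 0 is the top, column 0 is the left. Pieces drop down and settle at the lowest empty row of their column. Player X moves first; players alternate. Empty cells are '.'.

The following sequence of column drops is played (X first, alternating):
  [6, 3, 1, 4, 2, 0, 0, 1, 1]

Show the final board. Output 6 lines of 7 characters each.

Move 1: X drops in col 6, lands at row 5
Move 2: O drops in col 3, lands at row 5
Move 3: X drops in col 1, lands at row 5
Move 4: O drops in col 4, lands at row 5
Move 5: X drops in col 2, lands at row 5
Move 6: O drops in col 0, lands at row 5
Move 7: X drops in col 0, lands at row 4
Move 8: O drops in col 1, lands at row 4
Move 9: X drops in col 1, lands at row 3

Answer: .......
.......
.......
.X.....
XO.....
OXXOO.X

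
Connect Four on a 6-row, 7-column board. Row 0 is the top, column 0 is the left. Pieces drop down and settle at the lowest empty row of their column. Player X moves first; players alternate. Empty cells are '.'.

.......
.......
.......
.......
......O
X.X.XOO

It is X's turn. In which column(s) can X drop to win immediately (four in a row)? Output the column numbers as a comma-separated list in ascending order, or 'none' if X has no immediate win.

col 0: drop X → no win
col 1: drop X → no win
col 2: drop X → no win
col 3: drop X → no win
col 4: drop X → no win
col 5: drop X → no win
col 6: drop X → no win

Answer: none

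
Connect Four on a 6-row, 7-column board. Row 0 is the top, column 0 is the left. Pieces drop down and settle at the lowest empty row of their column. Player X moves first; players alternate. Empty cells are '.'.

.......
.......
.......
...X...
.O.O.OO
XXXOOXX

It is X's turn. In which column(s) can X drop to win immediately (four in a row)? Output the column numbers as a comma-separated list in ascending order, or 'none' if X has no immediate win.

Answer: none

Derivation:
col 0: drop X → no win
col 1: drop X → no win
col 2: drop X → no win
col 3: drop X → no win
col 4: drop X → no win
col 5: drop X → no win
col 6: drop X → no win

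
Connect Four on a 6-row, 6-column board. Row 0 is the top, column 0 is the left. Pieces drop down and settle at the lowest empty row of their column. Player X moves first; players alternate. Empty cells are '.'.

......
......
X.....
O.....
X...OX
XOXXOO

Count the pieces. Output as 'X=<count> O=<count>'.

X=6 O=5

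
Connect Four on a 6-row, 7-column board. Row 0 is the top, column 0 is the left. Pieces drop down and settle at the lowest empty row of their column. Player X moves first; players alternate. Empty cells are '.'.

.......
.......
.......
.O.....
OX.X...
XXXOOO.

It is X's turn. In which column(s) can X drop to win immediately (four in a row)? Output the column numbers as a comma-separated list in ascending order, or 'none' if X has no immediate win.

col 0: drop X → no win
col 1: drop X → no win
col 2: drop X → no win
col 3: drop X → no win
col 4: drop X → no win
col 5: drop X → no win
col 6: drop X → no win

Answer: none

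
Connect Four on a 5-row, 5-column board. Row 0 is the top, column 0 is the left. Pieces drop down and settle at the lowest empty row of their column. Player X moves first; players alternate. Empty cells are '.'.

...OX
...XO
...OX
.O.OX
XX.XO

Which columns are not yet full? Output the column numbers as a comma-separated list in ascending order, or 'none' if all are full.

col 0: top cell = '.' → open
col 1: top cell = '.' → open
col 2: top cell = '.' → open
col 3: top cell = 'O' → FULL
col 4: top cell = 'X' → FULL

Answer: 0,1,2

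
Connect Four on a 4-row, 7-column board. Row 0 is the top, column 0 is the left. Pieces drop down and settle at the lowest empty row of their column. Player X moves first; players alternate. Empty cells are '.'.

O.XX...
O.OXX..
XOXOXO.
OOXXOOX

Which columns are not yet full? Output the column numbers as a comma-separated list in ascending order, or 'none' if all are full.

Answer: 1,4,5,6

Derivation:
col 0: top cell = 'O' → FULL
col 1: top cell = '.' → open
col 2: top cell = 'X' → FULL
col 3: top cell = 'X' → FULL
col 4: top cell = '.' → open
col 5: top cell = '.' → open
col 6: top cell = '.' → open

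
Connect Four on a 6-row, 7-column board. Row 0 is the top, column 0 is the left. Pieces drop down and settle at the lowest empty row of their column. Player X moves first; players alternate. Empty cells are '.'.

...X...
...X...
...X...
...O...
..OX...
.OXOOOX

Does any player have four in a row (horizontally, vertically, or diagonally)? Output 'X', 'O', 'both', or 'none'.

none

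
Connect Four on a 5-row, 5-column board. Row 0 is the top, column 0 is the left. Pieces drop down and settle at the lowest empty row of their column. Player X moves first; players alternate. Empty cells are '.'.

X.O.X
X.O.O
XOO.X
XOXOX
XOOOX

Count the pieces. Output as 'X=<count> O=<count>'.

X=10 O=10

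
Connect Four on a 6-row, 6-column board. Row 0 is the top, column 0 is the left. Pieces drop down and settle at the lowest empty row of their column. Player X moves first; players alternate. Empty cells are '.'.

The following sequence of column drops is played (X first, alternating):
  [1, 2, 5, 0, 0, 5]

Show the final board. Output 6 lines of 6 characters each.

Answer: ......
......
......
......
X....O
OXO..X

Derivation:
Move 1: X drops in col 1, lands at row 5
Move 2: O drops in col 2, lands at row 5
Move 3: X drops in col 5, lands at row 5
Move 4: O drops in col 0, lands at row 5
Move 5: X drops in col 0, lands at row 4
Move 6: O drops in col 5, lands at row 4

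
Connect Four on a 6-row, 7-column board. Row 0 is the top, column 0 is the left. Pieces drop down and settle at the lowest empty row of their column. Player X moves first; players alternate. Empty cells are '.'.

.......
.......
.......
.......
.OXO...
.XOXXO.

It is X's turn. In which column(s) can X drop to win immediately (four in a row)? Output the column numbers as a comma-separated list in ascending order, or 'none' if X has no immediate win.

col 0: drop X → no win
col 1: drop X → no win
col 2: drop X → no win
col 3: drop X → no win
col 4: drop X → no win
col 5: drop X → no win
col 6: drop X → no win

Answer: none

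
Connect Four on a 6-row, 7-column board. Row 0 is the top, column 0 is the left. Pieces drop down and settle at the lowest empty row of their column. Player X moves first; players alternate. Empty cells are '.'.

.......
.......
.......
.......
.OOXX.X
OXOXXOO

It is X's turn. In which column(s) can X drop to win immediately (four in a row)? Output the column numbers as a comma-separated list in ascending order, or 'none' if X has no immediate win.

col 0: drop X → no win
col 1: drop X → no win
col 2: drop X → no win
col 3: drop X → no win
col 4: drop X → no win
col 5: drop X → WIN!
col 6: drop X → no win

Answer: 5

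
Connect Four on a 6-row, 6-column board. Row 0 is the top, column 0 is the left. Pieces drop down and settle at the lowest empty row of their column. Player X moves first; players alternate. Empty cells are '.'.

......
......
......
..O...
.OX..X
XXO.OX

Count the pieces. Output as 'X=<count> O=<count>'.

X=5 O=4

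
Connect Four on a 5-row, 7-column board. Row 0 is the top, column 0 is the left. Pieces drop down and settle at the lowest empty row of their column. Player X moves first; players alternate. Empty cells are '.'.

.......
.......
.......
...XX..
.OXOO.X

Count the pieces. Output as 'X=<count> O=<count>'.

X=4 O=3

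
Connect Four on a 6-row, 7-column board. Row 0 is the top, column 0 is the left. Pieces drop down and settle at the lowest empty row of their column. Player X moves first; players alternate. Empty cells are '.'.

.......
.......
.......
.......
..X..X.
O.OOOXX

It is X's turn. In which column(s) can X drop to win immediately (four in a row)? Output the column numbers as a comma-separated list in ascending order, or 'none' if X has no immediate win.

col 0: drop X → no win
col 1: drop X → no win
col 2: drop X → no win
col 3: drop X → no win
col 4: drop X → no win
col 5: drop X → no win
col 6: drop X → no win

Answer: none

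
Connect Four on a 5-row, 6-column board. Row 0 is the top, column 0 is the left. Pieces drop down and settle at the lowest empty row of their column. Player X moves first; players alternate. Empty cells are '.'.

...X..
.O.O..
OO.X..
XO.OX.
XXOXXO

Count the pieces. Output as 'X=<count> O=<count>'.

X=8 O=8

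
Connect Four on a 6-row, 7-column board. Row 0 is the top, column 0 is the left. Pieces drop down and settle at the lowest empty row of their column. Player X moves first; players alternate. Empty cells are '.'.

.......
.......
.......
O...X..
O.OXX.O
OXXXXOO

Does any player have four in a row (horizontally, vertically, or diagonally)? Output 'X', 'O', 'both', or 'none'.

X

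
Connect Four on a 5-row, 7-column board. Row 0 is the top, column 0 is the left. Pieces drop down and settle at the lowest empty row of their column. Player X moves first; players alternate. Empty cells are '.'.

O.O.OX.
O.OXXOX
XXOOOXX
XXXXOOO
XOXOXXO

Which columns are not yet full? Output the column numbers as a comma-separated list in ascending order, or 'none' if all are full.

col 0: top cell = 'O' → FULL
col 1: top cell = '.' → open
col 2: top cell = 'O' → FULL
col 3: top cell = '.' → open
col 4: top cell = 'O' → FULL
col 5: top cell = 'X' → FULL
col 6: top cell = '.' → open

Answer: 1,3,6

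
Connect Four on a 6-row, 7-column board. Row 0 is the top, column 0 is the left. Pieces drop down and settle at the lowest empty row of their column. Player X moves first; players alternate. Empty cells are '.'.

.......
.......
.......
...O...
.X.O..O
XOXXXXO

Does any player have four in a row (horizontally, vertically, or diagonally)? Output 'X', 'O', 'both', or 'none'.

X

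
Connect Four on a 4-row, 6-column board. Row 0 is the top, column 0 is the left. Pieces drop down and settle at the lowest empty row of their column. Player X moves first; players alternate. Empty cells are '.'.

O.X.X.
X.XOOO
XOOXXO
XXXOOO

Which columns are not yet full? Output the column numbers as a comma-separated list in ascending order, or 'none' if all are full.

col 0: top cell = 'O' → FULL
col 1: top cell = '.' → open
col 2: top cell = 'X' → FULL
col 3: top cell = '.' → open
col 4: top cell = 'X' → FULL
col 5: top cell = '.' → open

Answer: 1,3,5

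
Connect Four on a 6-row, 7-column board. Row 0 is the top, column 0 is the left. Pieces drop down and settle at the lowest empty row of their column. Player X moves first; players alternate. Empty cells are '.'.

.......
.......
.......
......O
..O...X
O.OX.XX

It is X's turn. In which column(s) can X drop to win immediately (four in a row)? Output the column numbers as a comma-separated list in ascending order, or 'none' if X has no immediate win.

Answer: 4

Derivation:
col 0: drop X → no win
col 1: drop X → no win
col 2: drop X → no win
col 3: drop X → no win
col 4: drop X → WIN!
col 5: drop X → no win
col 6: drop X → no win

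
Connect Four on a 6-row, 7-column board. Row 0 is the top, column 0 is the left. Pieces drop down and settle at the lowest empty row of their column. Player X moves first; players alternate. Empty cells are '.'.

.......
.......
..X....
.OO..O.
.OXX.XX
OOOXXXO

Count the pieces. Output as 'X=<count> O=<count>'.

X=8 O=8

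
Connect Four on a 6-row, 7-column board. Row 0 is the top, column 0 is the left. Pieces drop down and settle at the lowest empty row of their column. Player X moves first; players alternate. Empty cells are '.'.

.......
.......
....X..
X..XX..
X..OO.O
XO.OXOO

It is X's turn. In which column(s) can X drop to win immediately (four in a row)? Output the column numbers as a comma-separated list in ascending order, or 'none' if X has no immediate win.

Answer: 0

Derivation:
col 0: drop X → WIN!
col 1: drop X → no win
col 2: drop X → no win
col 3: drop X → no win
col 4: drop X → no win
col 5: drop X → no win
col 6: drop X → no win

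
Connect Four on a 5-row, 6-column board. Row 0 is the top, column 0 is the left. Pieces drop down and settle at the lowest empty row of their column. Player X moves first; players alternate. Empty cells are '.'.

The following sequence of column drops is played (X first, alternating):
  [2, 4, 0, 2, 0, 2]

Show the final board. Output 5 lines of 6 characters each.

Answer: ......
......
..O...
X.O...
X.X.O.

Derivation:
Move 1: X drops in col 2, lands at row 4
Move 2: O drops in col 4, lands at row 4
Move 3: X drops in col 0, lands at row 4
Move 4: O drops in col 2, lands at row 3
Move 5: X drops in col 0, lands at row 3
Move 6: O drops in col 2, lands at row 2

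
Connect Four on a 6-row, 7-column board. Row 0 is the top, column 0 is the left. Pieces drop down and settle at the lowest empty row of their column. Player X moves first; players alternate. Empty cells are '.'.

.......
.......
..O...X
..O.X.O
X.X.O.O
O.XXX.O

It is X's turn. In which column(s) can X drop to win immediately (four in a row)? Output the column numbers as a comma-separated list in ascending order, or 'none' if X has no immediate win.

col 0: drop X → no win
col 1: drop X → WIN!
col 2: drop X → no win
col 3: drop X → no win
col 4: drop X → no win
col 5: drop X → WIN!
col 6: drop X → no win

Answer: 1,5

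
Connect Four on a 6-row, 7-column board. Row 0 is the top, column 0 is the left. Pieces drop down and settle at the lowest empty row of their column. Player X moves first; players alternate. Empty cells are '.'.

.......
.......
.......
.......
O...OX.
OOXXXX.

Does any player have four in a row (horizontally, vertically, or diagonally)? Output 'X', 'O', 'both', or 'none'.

X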